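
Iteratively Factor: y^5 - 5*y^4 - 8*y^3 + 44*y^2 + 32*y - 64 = (y + 2)*(y^4 - 7*y^3 + 6*y^2 + 32*y - 32) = (y + 2)^2*(y^3 - 9*y^2 + 24*y - 16) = (y - 4)*(y + 2)^2*(y^2 - 5*y + 4) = (y - 4)^2*(y + 2)^2*(y - 1)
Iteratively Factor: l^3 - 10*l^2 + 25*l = (l - 5)*(l^2 - 5*l) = (l - 5)^2*(l)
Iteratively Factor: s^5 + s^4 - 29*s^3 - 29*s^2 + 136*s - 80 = (s + 4)*(s^4 - 3*s^3 - 17*s^2 + 39*s - 20) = (s + 4)^2*(s^3 - 7*s^2 + 11*s - 5) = (s - 1)*(s + 4)^2*(s^2 - 6*s + 5) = (s - 5)*(s - 1)*(s + 4)^2*(s - 1)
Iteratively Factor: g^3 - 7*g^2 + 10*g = (g)*(g^2 - 7*g + 10) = g*(g - 5)*(g - 2)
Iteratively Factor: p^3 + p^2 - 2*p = (p + 2)*(p^2 - p) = (p - 1)*(p + 2)*(p)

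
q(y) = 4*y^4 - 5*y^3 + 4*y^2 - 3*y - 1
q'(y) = 16*y^3 - 15*y^2 + 8*y - 3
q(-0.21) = -0.14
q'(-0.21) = -5.49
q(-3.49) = 864.15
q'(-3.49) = -893.76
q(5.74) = 3510.15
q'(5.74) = 2574.61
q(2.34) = 69.75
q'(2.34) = 138.59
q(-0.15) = -0.44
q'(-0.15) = -4.59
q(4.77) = 1603.82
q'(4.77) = 1430.37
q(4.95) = 1877.21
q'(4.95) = 1609.66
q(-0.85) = 9.60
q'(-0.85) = -30.46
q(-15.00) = 220319.00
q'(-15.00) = -57498.00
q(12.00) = 74843.00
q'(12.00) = 25581.00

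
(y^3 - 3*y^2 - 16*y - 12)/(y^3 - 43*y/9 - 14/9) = 9*(y^2 - 5*y - 6)/(9*y^2 - 18*y - 7)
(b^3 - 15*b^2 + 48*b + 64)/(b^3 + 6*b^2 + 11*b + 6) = (b^2 - 16*b + 64)/(b^2 + 5*b + 6)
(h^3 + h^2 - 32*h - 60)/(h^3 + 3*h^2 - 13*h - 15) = (h^2 - 4*h - 12)/(h^2 - 2*h - 3)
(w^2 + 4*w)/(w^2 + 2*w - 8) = w/(w - 2)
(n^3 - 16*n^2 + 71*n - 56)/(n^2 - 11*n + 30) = (n^3 - 16*n^2 + 71*n - 56)/(n^2 - 11*n + 30)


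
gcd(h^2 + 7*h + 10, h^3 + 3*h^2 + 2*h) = h + 2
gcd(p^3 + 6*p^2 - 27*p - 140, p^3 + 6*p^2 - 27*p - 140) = p^3 + 6*p^2 - 27*p - 140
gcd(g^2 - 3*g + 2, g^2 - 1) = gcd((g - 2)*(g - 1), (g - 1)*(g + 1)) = g - 1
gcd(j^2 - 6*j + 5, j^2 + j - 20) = 1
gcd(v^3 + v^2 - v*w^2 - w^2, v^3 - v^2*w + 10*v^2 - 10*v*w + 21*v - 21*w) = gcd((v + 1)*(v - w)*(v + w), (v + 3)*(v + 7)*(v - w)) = v - w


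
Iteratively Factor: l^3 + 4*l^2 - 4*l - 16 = (l - 2)*(l^2 + 6*l + 8) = (l - 2)*(l + 4)*(l + 2)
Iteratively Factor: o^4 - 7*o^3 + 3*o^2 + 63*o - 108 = (o - 3)*(o^3 - 4*o^2 - 9*o + 36) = (o - 4)*(o - 3)*(o^2 - 9) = (o - 4)*(o - 3)^2*(o + 3)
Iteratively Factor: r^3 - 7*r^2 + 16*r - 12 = (r - 2)*(r^2 - 5*r + 6) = (r - 3)*(r - 2)*(r - 2)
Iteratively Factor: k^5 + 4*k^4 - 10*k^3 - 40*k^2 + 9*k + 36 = (k - 3)*(k^4 + 7*k^3 + 11*k^2 - 7*k - 12) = (k - 3)*(k - 1)*(k^3 + 8*k^2 + 19*k + 12) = (k - 3)*(k - 1)*(k + 3)*(k^2 + 5*k + 4) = (k - 3)*(k - 1)*(k + 1)*(k + 3)*(k + 4)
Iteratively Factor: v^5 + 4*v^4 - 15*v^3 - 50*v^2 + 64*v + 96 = (v + 1)*(v^4 + 3*v^3 - 18*v^2 - 32*v + 96) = (v - 2)*(v + 1)*(v^3 + 5*v^2 - 8*v - 48) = (v - 2)*(v + 1)*(v + 4)*(v^2 + v - 12) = (v - 3)*(v - 2)*(v + 1)*(v + 4)*(v + 4)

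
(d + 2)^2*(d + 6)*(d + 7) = d^4 + 17*d^3 + 98*d^2 + 220*d + 168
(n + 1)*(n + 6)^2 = n^3 + 13*n^2 + 48*n + 36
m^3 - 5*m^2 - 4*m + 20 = (m - 5)*(m - 2)*(m + 2)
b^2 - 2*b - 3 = (b - 3)*(b + 1)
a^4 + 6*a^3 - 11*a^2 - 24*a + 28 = (a - 2)*(a - 1)*(a + 2)*(a + 7)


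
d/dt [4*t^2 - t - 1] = 8*t - 1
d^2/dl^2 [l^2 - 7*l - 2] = 2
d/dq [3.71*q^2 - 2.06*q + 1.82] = 7.42*q - 2.06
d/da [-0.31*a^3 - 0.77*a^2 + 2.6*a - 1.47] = -0.93*a^2 - 1.54*a + 2.6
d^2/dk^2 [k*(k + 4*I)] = 2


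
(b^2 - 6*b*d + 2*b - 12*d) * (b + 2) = b^3 - 6*b^2*d + 4*b^2 - 24*b*d + 4*b - 24*d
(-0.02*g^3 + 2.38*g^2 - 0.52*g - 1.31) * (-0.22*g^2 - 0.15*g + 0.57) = 0.0044*g^5 - 0.5206*g^4 - 0.254*g^3 + 1.7228*g^2 - 0.0999*g - 0.7467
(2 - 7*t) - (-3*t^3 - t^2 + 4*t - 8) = 3*t^3 + t^2 - 11*t + 10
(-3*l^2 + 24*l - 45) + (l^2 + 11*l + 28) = -2*l^2 + 35*l - 17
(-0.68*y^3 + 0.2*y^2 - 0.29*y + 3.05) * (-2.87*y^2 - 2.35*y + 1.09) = 1.9516*y^5 + 1.024*y^4 - 0.3789*y^3 - 7.854*y^2 - 7.4836*y + 3.3245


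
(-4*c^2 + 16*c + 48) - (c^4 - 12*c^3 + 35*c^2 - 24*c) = -c^4 + 12*c^3 - 39*c^2 + 40*c + 48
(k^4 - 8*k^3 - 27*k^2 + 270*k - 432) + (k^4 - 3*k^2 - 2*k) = 2*k^4 - 8*k^3 - 30*k^2 + 268*k - 432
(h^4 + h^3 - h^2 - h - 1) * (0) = 0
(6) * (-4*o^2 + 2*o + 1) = -24*o^2 + 12*o + 6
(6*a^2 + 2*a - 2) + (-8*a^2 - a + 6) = -2*a^2 + a + 4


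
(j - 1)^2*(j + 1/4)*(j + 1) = j^4 - 3*j^3/4 - 5*j^2/4 + 3*j/4 + 1/4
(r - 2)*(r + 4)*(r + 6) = r^3 + 8*r^2 + 4*r - 48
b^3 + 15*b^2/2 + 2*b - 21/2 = (b - 1)*(b + 3/2)*(b + 7)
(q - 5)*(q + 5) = q^2 - 25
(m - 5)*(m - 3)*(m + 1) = m^3 - 7*m^2 + 7*m + 15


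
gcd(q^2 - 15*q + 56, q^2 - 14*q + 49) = q - 7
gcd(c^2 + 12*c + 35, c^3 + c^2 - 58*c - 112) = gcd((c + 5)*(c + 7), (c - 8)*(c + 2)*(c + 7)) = c + 7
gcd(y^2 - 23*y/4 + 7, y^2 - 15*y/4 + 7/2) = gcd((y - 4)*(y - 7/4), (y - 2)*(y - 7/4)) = y - 7/4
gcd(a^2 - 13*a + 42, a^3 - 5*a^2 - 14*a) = a - 7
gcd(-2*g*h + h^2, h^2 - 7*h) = h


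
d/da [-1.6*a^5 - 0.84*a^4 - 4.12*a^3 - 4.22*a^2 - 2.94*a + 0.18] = -8.0*a^4 - 3.36*a^3 - 12.36*a^2 - 8.44*a - 2.94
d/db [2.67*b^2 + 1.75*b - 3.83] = 5.34*b + 1.75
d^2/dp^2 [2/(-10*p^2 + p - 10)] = 4*(100*p^2 - 10*p - (20*p - 1)^2 + 100)/(10*p^2 - p + 10)^3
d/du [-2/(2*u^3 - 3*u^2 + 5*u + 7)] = 2*(6*u^2 - 6*u + 5)/(2*u^3 - 3*u^2 + 5*u + 7)^2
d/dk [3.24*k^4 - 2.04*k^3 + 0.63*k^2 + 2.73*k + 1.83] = 12.96*k^3 - 6.12*k^2 + 1.26*k + 2.73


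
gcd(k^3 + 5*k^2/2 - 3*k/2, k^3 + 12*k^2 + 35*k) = k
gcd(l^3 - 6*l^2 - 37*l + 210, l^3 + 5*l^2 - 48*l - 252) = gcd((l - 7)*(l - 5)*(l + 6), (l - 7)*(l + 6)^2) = l^2 - l - 42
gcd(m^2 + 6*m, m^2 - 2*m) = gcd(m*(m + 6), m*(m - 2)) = m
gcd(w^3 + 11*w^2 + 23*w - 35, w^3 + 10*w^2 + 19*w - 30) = w^2 + 4*w - 5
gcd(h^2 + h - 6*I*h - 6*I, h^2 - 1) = h + 1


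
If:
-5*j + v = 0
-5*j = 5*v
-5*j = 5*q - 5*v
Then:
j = 0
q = 0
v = 0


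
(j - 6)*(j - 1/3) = j^2 - 19*j/3 + 2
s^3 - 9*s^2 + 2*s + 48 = (s - 8)*(s - 3)*(s + 2)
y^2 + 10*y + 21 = (y + 3)*(y + 7)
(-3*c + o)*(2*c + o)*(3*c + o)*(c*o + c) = -18*c^4*o - 18*c^4 - 9*c^3*o^2 - 9*c^3*o + 2*c^2*o^3 + 2*c^2*o^2 + c*o^4 + c*o^3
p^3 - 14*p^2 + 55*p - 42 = (p - 7)*(p - 6)*(p - 1)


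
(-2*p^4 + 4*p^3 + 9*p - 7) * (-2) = 4*p^4 - 8*p^3 - 18*p + 14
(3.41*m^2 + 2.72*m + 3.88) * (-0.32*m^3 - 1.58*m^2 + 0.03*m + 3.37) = -1.0912*m^5 - 6.2582*m^4 - 5.4369*m^3 + 5.4429*m^2 + 9.2828*m + 13.0756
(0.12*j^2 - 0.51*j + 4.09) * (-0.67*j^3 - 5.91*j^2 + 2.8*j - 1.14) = -0.0804*j^5 - 0.3675*j^4 + 0.6098*j^3 - 25.7367*j^2 + 12.0334*j - 4.6626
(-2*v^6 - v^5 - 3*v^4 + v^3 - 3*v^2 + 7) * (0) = 0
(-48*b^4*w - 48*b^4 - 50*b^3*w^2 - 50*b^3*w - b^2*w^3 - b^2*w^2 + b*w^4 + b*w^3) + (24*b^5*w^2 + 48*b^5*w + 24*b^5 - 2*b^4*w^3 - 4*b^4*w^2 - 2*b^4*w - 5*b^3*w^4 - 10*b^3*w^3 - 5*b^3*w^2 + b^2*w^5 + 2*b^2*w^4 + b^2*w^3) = 24*b^5*w^2 + 48*b^5*w + 24*b^5 - 2*b^4*w^3 - 4*b^4*w^2 - 50*b^4*w - 48*b^4 - 5*b^3*w^4 - 10*b^3*w^3 - 55*b^3*w^2 - 50*b^3*w + b^2*w^5 + 2*b^2*w^4 - b^2*w^2 + b*w^4 + b*w^3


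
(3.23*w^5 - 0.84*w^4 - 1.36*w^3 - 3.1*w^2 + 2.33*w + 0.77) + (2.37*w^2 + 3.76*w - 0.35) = 3.23*w^5 - 0.84*w^4 - 1.36*w^3 - 0.73*w^2 + 6.09*w + 0.42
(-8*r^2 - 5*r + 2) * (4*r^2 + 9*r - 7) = -32*r^4 - 92*r^3 + 19*r^2 + 53*r - 14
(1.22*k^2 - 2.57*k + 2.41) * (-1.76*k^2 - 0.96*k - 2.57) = -2.1472*k^4 + 3.352*k^3 - 4.9098*k^2 + 4.2913*k - 6.1937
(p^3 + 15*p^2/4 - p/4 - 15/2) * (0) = 0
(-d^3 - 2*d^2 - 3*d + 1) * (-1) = d^3 + 2*d^2 + 3*d - 1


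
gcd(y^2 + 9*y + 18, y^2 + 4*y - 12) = y + 6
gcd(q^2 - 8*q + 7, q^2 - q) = q - 1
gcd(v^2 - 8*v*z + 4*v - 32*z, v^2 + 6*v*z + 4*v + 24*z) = v + 4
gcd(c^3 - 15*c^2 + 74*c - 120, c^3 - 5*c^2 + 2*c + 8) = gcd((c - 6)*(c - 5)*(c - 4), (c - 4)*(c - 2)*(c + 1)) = c - 4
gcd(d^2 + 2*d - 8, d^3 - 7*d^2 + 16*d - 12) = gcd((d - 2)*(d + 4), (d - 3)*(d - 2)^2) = d - 2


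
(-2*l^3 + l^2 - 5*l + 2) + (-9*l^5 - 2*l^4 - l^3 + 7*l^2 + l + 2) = -9*l^5 - 2*l^4 - 3*l^3 + 8*l^2 - 4*l + 4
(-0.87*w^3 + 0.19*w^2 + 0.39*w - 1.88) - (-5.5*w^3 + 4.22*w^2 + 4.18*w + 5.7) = 4.63*w^3 - 4.03*w^2 - 3.79*w - 7.58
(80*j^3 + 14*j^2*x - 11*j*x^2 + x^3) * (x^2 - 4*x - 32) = 80*j^3*x^2 - 320*j^3*x - 2560*j^3 + 14*j^2*x^3 - 56*j^2*x^2 - 448*j^2*x - 11*j*x^4 + 44*j*x^3 + 352*j*x^2 + x^5 - 4*x^4 - 32*x^3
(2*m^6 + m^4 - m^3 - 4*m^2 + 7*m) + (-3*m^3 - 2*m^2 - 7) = 2*m^6 + m^4 - 4*m^3 - 6*m^2 + 7*m - 7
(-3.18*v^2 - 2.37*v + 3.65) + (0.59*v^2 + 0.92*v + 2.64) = -2.59*v^2 - 1.45*v + 6.29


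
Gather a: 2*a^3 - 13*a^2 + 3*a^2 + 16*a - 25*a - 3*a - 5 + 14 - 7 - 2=2*a^3 - 10*a^2 - 12*a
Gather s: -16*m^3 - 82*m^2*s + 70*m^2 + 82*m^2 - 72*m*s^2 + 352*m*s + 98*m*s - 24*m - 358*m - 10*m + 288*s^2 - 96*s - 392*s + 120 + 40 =-16*m^3 + 152*m^2 - 392*m + s^2*(288 - 72*m) + s*(-82*m^2 + 450*m - 488) + 160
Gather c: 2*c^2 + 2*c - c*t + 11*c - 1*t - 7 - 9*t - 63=2*c^2 + c*(13 - t) - 10*t - 70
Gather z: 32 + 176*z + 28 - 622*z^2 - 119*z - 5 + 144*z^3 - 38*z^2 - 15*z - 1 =144*z^3 - 660*z^2 + 42*z + 54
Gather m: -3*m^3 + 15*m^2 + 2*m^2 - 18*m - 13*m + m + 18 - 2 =-3*m^3 + 17*m^2 - 30*m + 16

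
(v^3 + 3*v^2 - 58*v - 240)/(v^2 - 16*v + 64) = (v^2 + 11*v + 30)/(v - 8)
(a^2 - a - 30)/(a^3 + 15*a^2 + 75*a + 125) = (a - 6)/(a^2 + 10*a + 25)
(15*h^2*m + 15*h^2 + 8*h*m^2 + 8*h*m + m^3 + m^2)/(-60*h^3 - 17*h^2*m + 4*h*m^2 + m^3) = (-m - 1)/(4*h - m)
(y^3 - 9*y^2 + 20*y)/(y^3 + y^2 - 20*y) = (y - 5)/(y + 5)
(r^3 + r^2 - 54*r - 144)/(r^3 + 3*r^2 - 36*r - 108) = (r - 8)/(r - 6)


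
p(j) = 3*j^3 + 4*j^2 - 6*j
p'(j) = 9*j^2 + 8*j - 6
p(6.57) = 984.02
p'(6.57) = 435.04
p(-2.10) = 2.46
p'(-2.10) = 16.89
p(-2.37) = -3.25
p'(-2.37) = 25.59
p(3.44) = 148.82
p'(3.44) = 128.02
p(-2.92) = -23.07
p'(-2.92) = 47.38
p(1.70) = 16.10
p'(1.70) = 33.61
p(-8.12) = -1293.70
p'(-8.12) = 522.45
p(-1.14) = 7.59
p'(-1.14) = -3.42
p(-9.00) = -1809.00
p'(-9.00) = 651.00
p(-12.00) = -4536.00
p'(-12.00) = 1194.00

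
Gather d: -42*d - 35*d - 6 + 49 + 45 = 88 - 77*d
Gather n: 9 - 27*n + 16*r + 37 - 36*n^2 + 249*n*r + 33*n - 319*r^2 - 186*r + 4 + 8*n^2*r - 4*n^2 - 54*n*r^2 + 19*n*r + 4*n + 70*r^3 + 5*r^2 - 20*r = n^2*(8*r - 40) + n*(-54*r^2 + 268*r + 10) + 70*r^3 - 314*r^2 - 190*r + 50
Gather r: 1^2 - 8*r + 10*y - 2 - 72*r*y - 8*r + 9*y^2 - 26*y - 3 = r*(-72*y - 16) + 9*y^2 - 16*y - 4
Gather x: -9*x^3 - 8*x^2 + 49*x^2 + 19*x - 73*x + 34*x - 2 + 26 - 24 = -9*x^3 + 41*x^2 - 20*x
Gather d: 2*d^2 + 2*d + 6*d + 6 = 2*d^2 + 8*d + 6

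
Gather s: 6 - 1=5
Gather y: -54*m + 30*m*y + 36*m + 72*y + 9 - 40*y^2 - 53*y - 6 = -18*m - 40*y^2 + y*(30*m + 19) + 3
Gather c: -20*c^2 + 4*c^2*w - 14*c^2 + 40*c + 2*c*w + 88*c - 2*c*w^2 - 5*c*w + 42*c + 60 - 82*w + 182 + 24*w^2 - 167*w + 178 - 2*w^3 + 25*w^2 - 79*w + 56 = c^2*(4*w - 34) + c*(-2*w^2 - 3*w + 170) - 2*w^3 + 49*w^2 - 328*w + 476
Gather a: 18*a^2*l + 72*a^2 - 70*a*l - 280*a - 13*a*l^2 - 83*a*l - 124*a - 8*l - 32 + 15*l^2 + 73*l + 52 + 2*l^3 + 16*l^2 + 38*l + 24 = a^2*(18*l + 72) + a*(-13*l^2 - 153*l - 404) + 2*l^3 + 31*l^2 + 103*l + 44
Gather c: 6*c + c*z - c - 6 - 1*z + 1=c*(z + 5) - z - 5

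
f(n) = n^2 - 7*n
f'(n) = 2*n - 7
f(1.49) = -8.21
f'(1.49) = -4.02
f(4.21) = -11.75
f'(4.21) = 1.42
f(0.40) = -2.64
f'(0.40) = -6.20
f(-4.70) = 54.99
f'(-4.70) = -16.40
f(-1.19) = 9.75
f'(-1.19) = -9.38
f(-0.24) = 1.74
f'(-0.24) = -7.48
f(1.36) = -7.67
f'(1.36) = -4.28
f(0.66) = -4.18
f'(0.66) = -5.68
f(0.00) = 0.00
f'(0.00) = -7.00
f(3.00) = -12.00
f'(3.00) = -1.00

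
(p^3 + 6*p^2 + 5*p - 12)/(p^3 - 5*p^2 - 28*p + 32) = (p + 3)/(p - 8)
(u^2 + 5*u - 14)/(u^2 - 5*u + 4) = (u^2 + 5*u - 14)/(u^2 - 5*u + 4)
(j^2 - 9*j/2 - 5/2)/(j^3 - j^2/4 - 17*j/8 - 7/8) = 4*(j - 5)/(4*j^2 - 3*j - 7)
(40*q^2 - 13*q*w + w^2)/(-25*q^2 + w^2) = (-8*q + w)/(5*q + w)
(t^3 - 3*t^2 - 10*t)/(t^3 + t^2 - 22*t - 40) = t/(t + 4)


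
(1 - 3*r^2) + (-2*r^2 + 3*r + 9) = -5*r^2 + 3*r + 10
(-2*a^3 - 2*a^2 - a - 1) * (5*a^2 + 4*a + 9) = -10*a^5 - 18*a^4 - 31*a^3 - 27*a^2 - 13*a - 9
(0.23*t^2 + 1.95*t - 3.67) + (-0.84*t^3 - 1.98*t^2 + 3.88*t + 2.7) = -0.84*t^3 - 1.75*t^2 + 5.83*t - 0.97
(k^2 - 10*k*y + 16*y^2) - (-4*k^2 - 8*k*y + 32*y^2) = 5*k^2 - 2*k*y - 16*y^2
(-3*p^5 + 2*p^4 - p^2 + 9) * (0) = 0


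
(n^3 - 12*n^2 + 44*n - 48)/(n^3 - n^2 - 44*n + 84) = (n - 4)/(n + 7)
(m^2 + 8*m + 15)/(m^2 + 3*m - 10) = (m + 3)/(m - 2)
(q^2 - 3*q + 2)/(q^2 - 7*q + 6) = (q - 2)/(q - 6)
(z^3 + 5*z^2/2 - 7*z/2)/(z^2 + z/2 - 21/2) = z*(z - 1)/(z - 3)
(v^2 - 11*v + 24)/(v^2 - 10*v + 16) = (v - 3)/(v - 2)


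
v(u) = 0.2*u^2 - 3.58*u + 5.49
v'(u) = 0.4*u - 3.58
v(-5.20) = 29.51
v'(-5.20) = -5.66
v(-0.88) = 8.80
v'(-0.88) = -3.93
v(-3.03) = 18.17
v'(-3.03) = -4.79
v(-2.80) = 17.08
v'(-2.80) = -4.70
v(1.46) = 0.69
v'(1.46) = -3.00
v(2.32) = -1.74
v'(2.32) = -2.65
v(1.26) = 1.30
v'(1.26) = -3.08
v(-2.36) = 15.05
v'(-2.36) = -4.52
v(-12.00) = 77.25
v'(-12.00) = -8.38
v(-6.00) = 34.17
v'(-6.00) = -5.98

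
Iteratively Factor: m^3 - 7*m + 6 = (m + 3)*(m^2 - 3*m + 2) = (m - 2)*(m + 3)*(m - 1)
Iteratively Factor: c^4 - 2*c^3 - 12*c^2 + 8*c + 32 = (c - 2)*(c^3 - 12*c - 16) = (c - 2)*(c + 2)*(c^2 - 2*c - 8) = (c - 4)*(c - 2)*(c + 2)*(c + 2)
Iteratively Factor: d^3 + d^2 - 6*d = (d - 2)*(d^2 + 3*d) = d*(d - 2)*(d + 3)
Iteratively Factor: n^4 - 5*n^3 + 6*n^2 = (n - 3)*(n^3 - 2*n^2) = n*(n - 3)*(n^2 - 2*n) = n^2*(n - 3)*(n - 2)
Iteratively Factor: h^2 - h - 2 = (h + 1)*(h - 2)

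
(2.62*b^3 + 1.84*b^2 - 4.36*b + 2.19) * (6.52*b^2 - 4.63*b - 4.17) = 17.0824*b^5 - 0.133799999999999*b^4 - 47.8718*b^3 + 26.7928*b^2 + 8.0415*b - 9.1323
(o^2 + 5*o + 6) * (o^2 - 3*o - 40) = o^4 + 2*o^3 - 49*o^2 - 218*o - 240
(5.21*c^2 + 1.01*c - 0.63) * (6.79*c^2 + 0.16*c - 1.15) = 35.3759*c^4 + 7.6915*c^3 - 10.1076*c^2 - 1.2623*c + 0.7245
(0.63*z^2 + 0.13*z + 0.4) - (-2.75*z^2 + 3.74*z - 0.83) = 3.38*z^2 - 3.61*z + 1.23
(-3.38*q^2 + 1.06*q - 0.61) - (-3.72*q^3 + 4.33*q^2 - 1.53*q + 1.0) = 3.72*q^3 - 7.71*q^2 + 2.59*q - 1.61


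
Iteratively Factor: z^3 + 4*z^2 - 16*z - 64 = (z + 4)*(z^2 - 16) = (z - 4)*(z + 4)*(z + 4)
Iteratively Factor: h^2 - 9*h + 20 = (h - 4)*(h - 5)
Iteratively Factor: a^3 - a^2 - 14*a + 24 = (a - 3)*(a^2 + 2*a - 8) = (a - 3)*(a - 2)*(a + 4)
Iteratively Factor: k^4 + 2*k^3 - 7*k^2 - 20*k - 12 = (k + 1)*(k^3 + k^2 - 8*k - 12) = (k + 1)*(k + 2)*(k^2 - k - 6) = (k + 1)*(k + 2)^2*(k - 3)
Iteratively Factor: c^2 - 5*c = (c - 5)*(c)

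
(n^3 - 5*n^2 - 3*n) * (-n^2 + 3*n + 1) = -n^5 + 8*n^4 - 11*n^3 - 14*n^2 - 3*n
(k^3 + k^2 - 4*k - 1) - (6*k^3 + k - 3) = -5*k^3 + k^2 - 5*k + 2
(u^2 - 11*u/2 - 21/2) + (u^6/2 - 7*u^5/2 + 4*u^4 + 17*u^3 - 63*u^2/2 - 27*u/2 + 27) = u^6/2 - 7*u^5/2 + 4*u^4 + 17*u^3 - 61*u^2/2 - 19*u + 33/2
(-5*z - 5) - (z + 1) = -6*z - 6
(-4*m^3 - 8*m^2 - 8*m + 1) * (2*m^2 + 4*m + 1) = -8*m^5 - 32*m^4 - 52*m^3 - 38*m^2 - 4*m + 1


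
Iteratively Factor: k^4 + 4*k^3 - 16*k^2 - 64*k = (k + 4)*(k^3 - 16*k) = (k + 4)^2*(k^2 - 4*k) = k*(k + 4)^2*(k - 4)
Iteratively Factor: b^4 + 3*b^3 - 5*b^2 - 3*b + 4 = (b - 1)*(b^3 + 4*b^2 - b - 4) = (b - 1)*(b + 1)*(b^2 + 3*b - 4) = (b - 1)^2*(b + 1)*(b + 4)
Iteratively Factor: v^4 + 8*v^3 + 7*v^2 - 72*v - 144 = (v + 4)*(v^3 + 4*v^2 - 9*v - 36) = (v - 3)*(v + 4)*(v^2 + 7*v + 12) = (v - 3)*(v + 3)*(v + 4)*(v + 4)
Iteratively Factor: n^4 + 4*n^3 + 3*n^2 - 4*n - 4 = (n - 1)*(n^3 + 5*n^2 + 8*n + 4) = (n - 1)*(n + 2)*(n^2 + 3*n + 2) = (n - 1)*(n + 1)*(n + 2)*(n + 2)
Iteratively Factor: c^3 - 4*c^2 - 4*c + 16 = (c - 2)*(c^2 - 2*c - 8) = (c - 2)*(c + 2)*(c - 4)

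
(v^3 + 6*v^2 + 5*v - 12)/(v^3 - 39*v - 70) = (-v^3 - 6*v^2 - 5*v + 12)/(-v^3 + 39*v + 70)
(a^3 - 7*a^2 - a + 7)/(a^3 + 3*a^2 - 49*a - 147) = (a^2 - 1)/(a^2 + 10*a + 21)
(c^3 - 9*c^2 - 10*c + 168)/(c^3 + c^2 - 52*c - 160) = (c^2 - 13*c + 42)/(c^2 - 3*c - 40)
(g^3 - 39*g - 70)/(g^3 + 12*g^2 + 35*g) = (g^2 - 5*g - 14)/(g*(g + 7))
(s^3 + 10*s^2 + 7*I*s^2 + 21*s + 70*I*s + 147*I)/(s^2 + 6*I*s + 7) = (s^2 + 10*s + 21)/(s - I)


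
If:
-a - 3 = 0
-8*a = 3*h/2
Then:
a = -3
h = 16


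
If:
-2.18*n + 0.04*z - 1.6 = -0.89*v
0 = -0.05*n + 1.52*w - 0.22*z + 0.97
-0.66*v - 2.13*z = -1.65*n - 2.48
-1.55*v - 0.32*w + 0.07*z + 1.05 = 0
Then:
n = -0.39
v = 0.82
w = -0.56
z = 0.61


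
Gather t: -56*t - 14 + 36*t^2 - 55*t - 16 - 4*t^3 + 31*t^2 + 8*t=-4*t^3 + 67*t^2 - 103*t - 30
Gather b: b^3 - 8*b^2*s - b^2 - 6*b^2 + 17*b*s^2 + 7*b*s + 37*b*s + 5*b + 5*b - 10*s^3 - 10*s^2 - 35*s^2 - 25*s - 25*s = b^3 + b^2*(-8*s - 7) + b*(17*s^2 + 44*s + 10) - 10*s^3 - 45*s^2 - 50*s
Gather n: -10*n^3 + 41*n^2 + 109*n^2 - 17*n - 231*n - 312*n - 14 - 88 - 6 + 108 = -10*n^3 + 150*n^2 - 560*n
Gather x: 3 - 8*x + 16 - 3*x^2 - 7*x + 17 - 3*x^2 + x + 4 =-6*x^2 - 14*x + 40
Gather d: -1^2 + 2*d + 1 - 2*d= 0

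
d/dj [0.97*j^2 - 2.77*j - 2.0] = 1.94*j - 2.77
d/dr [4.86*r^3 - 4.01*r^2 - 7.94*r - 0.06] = 14.58*r^2 - 8.02*r - 7.94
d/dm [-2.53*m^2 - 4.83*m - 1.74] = -5.06*m - 4.83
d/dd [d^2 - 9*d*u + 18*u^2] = 2*d - 9*u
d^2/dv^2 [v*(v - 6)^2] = 6*v - 24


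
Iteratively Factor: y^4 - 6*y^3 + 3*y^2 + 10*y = (y - 5)*(y^3 - y^2 - 2*y) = (y - 5)*(y - 2)*(y^2 + y) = y*(y - 5)*(y - 2)*(y + 1)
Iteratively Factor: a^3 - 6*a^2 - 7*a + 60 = (a - 5)*(a^2 - a - 12) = (a - 5)*(a + 3)*(a - 4)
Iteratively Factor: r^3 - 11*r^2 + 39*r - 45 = (r - 3)*(r^2 - 8*r + 15) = (r - 3)^2*(r - 5)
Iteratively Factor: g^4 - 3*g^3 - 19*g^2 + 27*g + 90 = (g - 5)*(g^3 + 2*g^2 - 9*g - 18) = (g - 5)*(g + 3)*(g^2 - g - 6) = (g - 5)*(g + 2)*(g + 3)*(g - 3)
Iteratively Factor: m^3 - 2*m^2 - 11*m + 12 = (m - 4)*(m^2 + 2*m - 3) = (m - 4)*(m - 1)*(m + 3)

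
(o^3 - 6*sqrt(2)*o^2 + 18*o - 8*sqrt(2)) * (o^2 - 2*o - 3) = o^5 - 6*sqrt(2)*o^4 - 2*o^4 + 15*o^3 + 12*sqrt(2)*o^3 - 36*o^2 + 10*sqrt(2)*o^2 - 54*o + 16*sqrt(2)*o + 24*sqrt(2)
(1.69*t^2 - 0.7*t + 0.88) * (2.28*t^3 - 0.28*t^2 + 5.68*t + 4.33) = 3.8532*t^5 - 2.0692*t^4 + 11.8016*t^3 + 3.0953*t^2 + 1.9674*t + 3.8104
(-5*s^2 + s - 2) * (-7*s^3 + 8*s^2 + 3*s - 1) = 35*s^5 - 47*s^4 + 7*s^3 - 8*s^2 - 7*s + 2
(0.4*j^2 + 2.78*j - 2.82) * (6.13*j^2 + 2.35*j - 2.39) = 2.452*j^4 + 17.9814*j^3 - 11.7096*j^2 - 13.2712*j + 6.7398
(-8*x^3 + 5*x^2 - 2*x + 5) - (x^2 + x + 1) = -8*x^3 + 4*x^2 - 3*x + 4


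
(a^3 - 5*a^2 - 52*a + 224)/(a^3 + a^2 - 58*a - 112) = (a - 4)/(a + 2)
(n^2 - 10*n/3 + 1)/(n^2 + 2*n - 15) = (n - 1/3)/(n + 5)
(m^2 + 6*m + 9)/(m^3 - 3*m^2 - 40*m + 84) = (m^2 + 6*m + 9)/(m^3 - 3*m^2 - 40*m + 84)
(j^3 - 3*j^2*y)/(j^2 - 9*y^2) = j^2/(j + 3*y)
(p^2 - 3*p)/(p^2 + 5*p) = (p - 3)/(p + 5)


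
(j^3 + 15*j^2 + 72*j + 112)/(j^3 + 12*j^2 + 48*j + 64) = (j + 7)/(j + 4)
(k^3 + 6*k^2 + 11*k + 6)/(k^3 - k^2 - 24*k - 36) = (k + 1)/(k - 6)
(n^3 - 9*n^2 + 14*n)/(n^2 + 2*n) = (n^2 - 9*n + 14)/(n + 2)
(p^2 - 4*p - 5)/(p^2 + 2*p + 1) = (p - 5)/(p + 1)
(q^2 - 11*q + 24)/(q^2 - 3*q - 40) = (q - 3)/(q + 5)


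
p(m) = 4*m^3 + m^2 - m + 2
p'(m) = 12*m^2 + 2*m - 1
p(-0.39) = 2.30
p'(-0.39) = 0.05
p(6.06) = 922.84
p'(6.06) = 451.80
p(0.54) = 2.38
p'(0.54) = 3.58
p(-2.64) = -61.99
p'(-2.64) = 77.36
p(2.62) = 78.18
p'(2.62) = 86.61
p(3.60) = 197.98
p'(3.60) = 161.72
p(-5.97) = -807.49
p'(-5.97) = 414.75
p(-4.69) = -383.96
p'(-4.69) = 253.57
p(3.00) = 116.00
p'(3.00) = 113.00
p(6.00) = 896.00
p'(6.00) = 443.00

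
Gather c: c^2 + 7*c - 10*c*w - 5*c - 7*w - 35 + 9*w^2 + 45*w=c^2 + c*(2 - 10*w) + 9*w^2 + 38*w - 35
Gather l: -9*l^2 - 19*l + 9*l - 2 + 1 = -9*l^2 - 10*l - 1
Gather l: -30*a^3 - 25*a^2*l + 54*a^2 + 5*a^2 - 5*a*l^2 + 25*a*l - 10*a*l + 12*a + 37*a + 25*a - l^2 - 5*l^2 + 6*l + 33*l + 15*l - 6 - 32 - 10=-30*a^3 + 59*a^2 + 74*a + l^2*(-5*a - 6) + l*(-25*a^2 + 15*a + 54) - 48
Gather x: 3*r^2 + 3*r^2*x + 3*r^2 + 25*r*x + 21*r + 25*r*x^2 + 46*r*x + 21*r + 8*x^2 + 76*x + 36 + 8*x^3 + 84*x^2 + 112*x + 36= 6*r^2 + 42*r + 8*x^3 + x^2*(25*r + 92) + x*(3*r^2 + 71*r + 188) + 72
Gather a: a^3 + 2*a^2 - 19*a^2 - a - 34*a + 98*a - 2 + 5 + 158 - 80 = a^3 - 17*a^2 + 63*a + 81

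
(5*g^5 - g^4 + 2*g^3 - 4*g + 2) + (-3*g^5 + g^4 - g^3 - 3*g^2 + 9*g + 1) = 2*g^5 + g^3 - 3*g^2 + 5*g + 3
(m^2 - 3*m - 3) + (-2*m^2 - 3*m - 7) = -m^2 - 6*m - 10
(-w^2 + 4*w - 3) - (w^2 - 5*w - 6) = -2*w^2 + 9*w + 3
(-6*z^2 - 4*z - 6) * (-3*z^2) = 18*z^4 + 12*z^3 + 18*z^2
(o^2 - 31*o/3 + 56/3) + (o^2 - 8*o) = 2*o^2 - 55*o/3 + 56/3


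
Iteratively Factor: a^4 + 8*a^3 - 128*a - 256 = (a + 4)*(a^3 + 4*a^2 - 16*a - 64) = (a + 4)^2*(a^2 - 16) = (a + 4)^3*(a - 4)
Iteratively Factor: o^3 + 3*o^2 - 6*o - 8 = (o + 4)*(o^2 - o - 2) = (o - 2)*(o + 4)*(o + 1)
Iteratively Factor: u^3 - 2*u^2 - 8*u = (u - 4)*(u^2 + 2*u) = (u - 4)*(u + 2)*(u)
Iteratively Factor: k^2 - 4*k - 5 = (k - 5)*(k + 1)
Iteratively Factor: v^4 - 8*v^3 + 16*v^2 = (v - 4)*(v^3 - 4*v^2) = (v - 4)^2*(v^2) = v*(v - 4)^2*(v)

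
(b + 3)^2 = b^2 + 6*b + 9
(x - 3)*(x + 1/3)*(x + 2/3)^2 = x^4 - 4*x^3/3 - 37*x^2/9 - 68*x/27 - 4/9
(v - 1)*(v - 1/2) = v^2 - 3*v/2 + 1/2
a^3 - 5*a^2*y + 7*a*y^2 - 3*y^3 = (a - 3*y)*(a - y)^2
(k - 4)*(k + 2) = k^2 - 2*k - 8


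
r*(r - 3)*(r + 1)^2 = r^4 - r^3 - 5*r^2 - 3*r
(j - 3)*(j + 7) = j^2 + 4*j - 21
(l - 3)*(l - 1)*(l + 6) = l^3 + 2*l^2 - 21*l + 18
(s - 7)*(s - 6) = s^2 - 13*s + 42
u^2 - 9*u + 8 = (u - 8)*(u - 1)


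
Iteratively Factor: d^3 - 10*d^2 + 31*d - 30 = (d - 5)*(d^2 - 5*d + 6) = (d - 5)*(d - 2)*(d - 3)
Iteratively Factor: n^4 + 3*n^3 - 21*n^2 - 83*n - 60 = (n + 1)*(n^3 + 2*n^2 - 23*n - 60) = (n + 1)*(n + 3)*(n^2 - n - 20) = (n + 1)*(n + 3)*(n + 4)*(n - 5)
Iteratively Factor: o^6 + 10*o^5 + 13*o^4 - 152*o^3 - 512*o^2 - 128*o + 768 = (o - 1)*(o^5 + 11*o^4 + 24*o^3 - 128*o^2 - 640*o - 768) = (o - 1)*(o + 4)*(o^4 + 7*o^3 - 4*o^2 - 112*o - 192) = (o - 1)*(o + 3)*(o + 4)*(o^3 + 4*o^2 - 16*o - 64) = (o - 4)*(o - 1)*(o + 3)*(o + 4)*(o^2 + 8*o + 16) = (o - 4)*(o - 1)*(o + 3)*(o + 4)^2*(o + 4)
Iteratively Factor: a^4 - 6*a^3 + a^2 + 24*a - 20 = (a + 2)*(a^3 - 8*a^2 + 17*a - 10) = (a - 5)*(a + 2)*(a^2 - 3*a + 2) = (a - 5)*(a - 1)*(a + 2)*(a - 2)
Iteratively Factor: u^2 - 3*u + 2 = (u - 1)*(u - 2)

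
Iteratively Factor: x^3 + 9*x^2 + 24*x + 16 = (x + 1)*(x^2 + 8*x + 16) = (x + 1)*(x + 4)*(x + 4)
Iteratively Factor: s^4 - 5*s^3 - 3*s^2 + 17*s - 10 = (s + 2)*(s^3 - 7*s^2 + 11*s - 5) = (s - 1)*(s + 2)*(s^2 - 6*s + 5) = (s - 5)*(s - 1)*(s + 2)*(s - 1)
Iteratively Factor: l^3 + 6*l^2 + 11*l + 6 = (l + 3)*(l^2 + 3*l + 2) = (l + 2)*(l + 3)*(l + 1)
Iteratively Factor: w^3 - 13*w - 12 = (w + 1)*(w^2 - w - 12) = (w - 4)*(w + 1)*(w + 3)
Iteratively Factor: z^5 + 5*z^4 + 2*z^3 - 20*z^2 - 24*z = (z - 2)*(z^4 + 7*z^3 + 16*z^2 + 12*z) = (z - 2)*(z + 2)*(z^3 + 5*z^2 + 6*z) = z*(z - 2)*(z + 2)*(z^2 + 5*z + 6) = z*(z - 2)*(z + 2)*(z + 3)*(z + 2)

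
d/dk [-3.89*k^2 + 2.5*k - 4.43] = 2.5 - 7.78*k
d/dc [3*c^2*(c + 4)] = 3*c*(3*c + 8)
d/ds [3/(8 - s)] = 3/(s - 8)^2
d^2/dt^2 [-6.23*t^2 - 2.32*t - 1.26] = -12.4600000000000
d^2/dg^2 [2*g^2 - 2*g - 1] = 4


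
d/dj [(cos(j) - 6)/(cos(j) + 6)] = -12*sin(j)/(cos(j) + 6)^2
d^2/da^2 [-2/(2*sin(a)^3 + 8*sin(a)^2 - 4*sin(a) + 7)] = 4*(18*sin(a)^6 + 88*sin(a)^5 + 96*sin(a)^4 - 239*sin(a)^3 - 272*sin(a)^2 + 152*sin(a) + 40)/(2*sin(a)^3 + 8*sin(a)^2 - 4*sin(a) + 7)^3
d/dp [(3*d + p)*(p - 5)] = 3*d + 2*p - 5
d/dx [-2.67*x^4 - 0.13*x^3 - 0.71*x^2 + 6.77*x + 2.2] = -10.68*x^3 - 0.39*x^2 - 1.42*x + 6.77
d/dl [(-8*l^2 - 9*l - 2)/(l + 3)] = (-8*l^2 - 48*l - 25)/(l^2 + 6*l + 9)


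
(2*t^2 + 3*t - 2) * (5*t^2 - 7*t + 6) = 10*t^4 + t^3 - 19*t^2 + 32*t - 12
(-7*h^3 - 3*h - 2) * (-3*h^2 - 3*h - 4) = 21*h^5 + 21*h^4 + 37*h^3 + 15*h^2 + 18*h + 8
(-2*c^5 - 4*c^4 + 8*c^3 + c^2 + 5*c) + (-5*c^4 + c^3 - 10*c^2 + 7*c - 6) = -2*c^5 - 9*c^4 + 9*c^3 - 9*c^2 + 12*c - 6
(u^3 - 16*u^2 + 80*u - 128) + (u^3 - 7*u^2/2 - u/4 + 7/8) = 2*u^3 - 39*u^2/2 + 319*u/4 - 1017/8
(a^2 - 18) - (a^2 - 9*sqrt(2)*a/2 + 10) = 9*sqrt(2)*a/2 - 28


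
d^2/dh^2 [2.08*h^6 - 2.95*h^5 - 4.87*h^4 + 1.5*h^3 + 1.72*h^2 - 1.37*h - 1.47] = 62.4*h^4 - 59.0*h^3 - 58.44*h^2 + 9.0*h + 3.44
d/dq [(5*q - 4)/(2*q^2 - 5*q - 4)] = 2*(-5*q^2 + 8*q - 20)/(4*q^4 - 20*q^3 + 9*q^2 + 40*q + 16)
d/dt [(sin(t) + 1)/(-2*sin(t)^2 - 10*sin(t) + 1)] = (4*sin(t) - cos(2*t) + 12)*cos(t)/(10*sin(t) - cos(2*t))^2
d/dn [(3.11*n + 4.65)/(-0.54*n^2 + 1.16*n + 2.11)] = (1.6794*n^2 + 5.022*n + 1.1681)/(0.2916*n^4 - 1.2528*n^3 - 0.9332*n^2 + 4.8952*n + 4.4521)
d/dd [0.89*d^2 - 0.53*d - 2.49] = 1.78*d - 0.53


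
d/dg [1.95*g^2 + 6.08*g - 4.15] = 3.9*g + 6.08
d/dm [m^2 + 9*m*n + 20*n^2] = 2*m + 9*n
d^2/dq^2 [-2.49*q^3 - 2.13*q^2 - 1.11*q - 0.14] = -14.94*q - 4.26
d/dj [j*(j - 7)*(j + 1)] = 3*j^2 - 12*j - 7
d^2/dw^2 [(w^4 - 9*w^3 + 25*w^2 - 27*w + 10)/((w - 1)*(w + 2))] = 2*(w^3 + 6*w^2 + 12*w - 76)/(w^3 + 6*w^2 + 12*w + 8)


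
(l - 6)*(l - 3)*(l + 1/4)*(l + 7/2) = l^4 - 21*l^3/4 - 119*l^2/8 + 477*l/8 + 63/4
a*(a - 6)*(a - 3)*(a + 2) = a^4 - 7*a^3 + 36*a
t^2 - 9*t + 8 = (t - 8)*(t - 1)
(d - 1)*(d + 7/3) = d^2 + 4*d/3 - 7/3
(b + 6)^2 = b^2 + 12*b + 36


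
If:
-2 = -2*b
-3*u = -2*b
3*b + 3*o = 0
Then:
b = 1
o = -1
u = 2/3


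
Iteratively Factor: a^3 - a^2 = (a)*(a^2 - a) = a*(a - 1)*(a)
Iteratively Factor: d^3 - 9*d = (d)*(d^2 - 9) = d*(d - 3)*(d + 3)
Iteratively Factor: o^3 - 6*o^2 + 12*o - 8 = (o - 2)*(o^2 - 4*o + 4) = (o - 2)^2*(o - 2)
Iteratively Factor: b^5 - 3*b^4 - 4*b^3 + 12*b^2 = (b + 2)*(b^4 - 5*b^3 + 6*b^2) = (b - 3)*(b + 2)*(b^3 - 2*b^2) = (b - 3)*(b - 2)*(b + 2)*(b^2) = b*(b - 3)*(b - 2)*(b + 2)*(b)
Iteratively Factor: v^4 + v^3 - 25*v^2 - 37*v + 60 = (v + 3)*(v^3 - 2*v^2 - 19*v + 20) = (v - 1)*(v + 3)*(v^2 - v - 20) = (v - 1)*(v + 3)*(v + 4)*(v - 5)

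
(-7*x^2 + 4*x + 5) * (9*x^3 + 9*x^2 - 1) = -63*x^5 - 27*x^4 + 81*x^3 + 52*x^2 - 4*x - 5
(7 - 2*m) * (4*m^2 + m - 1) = -8*m^3 + 26*m^2 + 9*m - 7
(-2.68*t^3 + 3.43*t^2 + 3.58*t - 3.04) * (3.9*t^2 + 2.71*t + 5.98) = -10.452*t^5 + 6.1142*t^4 + 7.2309*t^3 + 18.3572*t^2 + 13.17*t - 18.1792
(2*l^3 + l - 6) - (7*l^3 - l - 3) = -5*l^3 + 2*l - 3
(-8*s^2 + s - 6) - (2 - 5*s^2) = -3*s^2 + s - 8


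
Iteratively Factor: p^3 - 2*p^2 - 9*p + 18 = (p - 2)*(p^2 - 9) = (p - 2)*(p + 3)*(p - 3)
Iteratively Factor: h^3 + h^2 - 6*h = (h + 3)*(h^2 - 2*h) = (h - 2)*(h + 3)*(h)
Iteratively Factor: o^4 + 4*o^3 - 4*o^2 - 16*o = (o - 2)*(o^3 + 6*o^2 + 8*o) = (o - 2)*(o + 2)*(o^2 + 4*o) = o*(o - 2)*(o + 2)*(o + 4)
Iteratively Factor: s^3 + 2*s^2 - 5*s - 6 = (s + 3)*(s^2 - s - 2) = (s + 1)*(s + 3)*(s - 2)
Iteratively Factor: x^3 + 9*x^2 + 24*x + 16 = (x + 1)*(x^2 + 8*x + 16) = (x + 1)*(x + 4)*(x + 4)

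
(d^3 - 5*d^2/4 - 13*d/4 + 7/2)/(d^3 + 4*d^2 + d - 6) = (4*d^2 - d - 14)/(4*(d^2 + 5*d + 6))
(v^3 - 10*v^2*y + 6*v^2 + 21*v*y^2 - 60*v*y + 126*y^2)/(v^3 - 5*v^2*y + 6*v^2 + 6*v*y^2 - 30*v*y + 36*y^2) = (-v + 7*y)/(-v + 2*y)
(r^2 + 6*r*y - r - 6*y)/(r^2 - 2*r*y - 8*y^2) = (-r^2 - 6*r*y + r + 6*y)/(-r^2 + 2*r*y + 8*y^2)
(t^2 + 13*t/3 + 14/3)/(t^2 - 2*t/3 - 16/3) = (3*t + 7)/(3*t - 8)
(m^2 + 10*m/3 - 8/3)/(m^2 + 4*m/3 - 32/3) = (3*m - 2)/(3*m - 8)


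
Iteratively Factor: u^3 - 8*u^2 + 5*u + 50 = (u - 5)*(u^2 - 3*u - 10) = (u - 5)^2*(u + 2)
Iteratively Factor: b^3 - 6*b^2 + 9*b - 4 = (b - 1)*(b^2 - 5*b + 4) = (b - 4)*(b - 1)*(b - 1)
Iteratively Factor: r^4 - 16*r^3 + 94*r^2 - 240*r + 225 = (r - 3)*(r^3 - 13*r^2 + 55*r - 75) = (r - 5)*(r - 3)*(r^2 - 8*r + 15) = (r - 5)^2*(r - 3)*(r - 3)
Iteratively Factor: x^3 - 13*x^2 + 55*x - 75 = (x - 3)*(x^2 - 10*x + 25) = (x - 5)*(x - 3)*(x - 5)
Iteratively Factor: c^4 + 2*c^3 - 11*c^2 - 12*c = (c)*(c^3 + 2*c^2 - 11*c - 12) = c*(c + 1)*(c^2 + c - 12) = c*(c - 3)*(c + 1)*(c + 4)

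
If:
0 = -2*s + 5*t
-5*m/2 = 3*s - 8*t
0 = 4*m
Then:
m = 0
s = 0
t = 0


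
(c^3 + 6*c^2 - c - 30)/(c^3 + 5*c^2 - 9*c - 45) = (c - 2)/(c - 3)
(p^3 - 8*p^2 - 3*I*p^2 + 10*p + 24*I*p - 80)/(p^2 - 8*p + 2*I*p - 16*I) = p - 5*I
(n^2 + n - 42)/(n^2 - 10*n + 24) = (n + 7)/(n - 4)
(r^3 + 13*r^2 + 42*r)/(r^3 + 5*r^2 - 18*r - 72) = r*(r + 7)/(r^2 - r - 12)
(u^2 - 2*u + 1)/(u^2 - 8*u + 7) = (u - 1)/(u - 7)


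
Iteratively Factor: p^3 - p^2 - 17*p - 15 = (p + 1)*(p^2 - 2*p - 15) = (p - 5)*(p + 1)*(p + 3)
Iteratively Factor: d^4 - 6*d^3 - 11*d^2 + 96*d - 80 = (d - 4)*(d^3 - 2*d^2 - 19*d + 20) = (d - 4)*(d - 1)*(d^2 - d - 20) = (d - 4)*(d - 1)*(d + 4)*(d - 5)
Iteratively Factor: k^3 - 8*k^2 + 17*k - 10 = (k - 5)*(k^2 - 3*k + 2) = (k - 5)*(k - 2)*(k - 1)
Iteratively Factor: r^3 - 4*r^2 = (r - 4)*(r^2) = r*(r - 4)*(r)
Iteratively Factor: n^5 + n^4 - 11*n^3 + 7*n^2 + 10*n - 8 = (n + 4)*(n^4 - 3*n^3 + n^2 + 3*n - 2) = (n - 1)*(n + 4)*(n^3 - 2*n^2 - n + 2) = (n - 2)*(n - 1)*(n + 4)*(n^2 - 1) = (n - 2)*(n - 1)^2*(n + 4)*(n + 1)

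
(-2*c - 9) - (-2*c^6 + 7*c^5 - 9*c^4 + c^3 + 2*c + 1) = 2*c^6 - 7*c^5 + 9*c^4 - c^3 - 4*c - 10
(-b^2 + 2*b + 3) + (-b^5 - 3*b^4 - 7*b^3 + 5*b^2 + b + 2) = -b^5 - 3*b^4 - 7*b^3 + 4*b^2 + 3*b + 5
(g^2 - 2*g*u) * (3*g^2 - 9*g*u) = 3*g^4 - 15*g^3*u + 18*g^2*u^2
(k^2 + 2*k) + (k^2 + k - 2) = 2*k^2 + 3*k - 2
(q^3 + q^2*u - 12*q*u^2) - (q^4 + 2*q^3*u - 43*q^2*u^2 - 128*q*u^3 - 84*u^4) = -q^4 - 2*q^3*u + q^3 + 43*q^2*u^2 + q^2*u + 128*q*u^3 - 12*q*u^2 + 84*u^4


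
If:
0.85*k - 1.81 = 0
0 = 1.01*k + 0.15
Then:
No Solution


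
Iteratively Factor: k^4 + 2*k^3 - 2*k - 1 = (k + 1)*(k^3 + k^2 - k - 1) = (k + 1)^2*(k^2 - 1) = (k + 1)^3*(k - 1)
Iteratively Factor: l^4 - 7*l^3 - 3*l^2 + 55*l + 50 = (l + 1)*(l^3 - 8*l^2 + 5*l + 50) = (l - 5)*(l + 1)*(l^2 - 3*l - 10) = (l - 5)^2*(l + 1)*(l + 2)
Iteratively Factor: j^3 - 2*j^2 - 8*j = (j - 4)*(j^2 + 2*j) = (j - 4)*(j + 2)*(j)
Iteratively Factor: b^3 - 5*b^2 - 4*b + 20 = (b - 2)*(b^2 - 3*b - 10) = (b - 5)*(b - 2)*(b + 2)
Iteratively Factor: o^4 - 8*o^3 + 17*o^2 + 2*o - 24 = (o - 2)*(o^3 - 6*o^2 + 5*o + 12) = (o - 2)*(o + 1)*(o^2 - 7*o + 12) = (o - 3)*(o - 2)*(o + 1)*(o - 4)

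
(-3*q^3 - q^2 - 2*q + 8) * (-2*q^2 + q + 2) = 6*q^5 - q^4 - 3*q^3 - 20*q^2 + 4*q + 16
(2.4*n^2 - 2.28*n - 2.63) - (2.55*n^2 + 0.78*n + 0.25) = -0.15*n^2 - 3.06*n - 2.88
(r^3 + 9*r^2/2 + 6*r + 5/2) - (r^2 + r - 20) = r^3 + 7*r^2/2 + 5*r + 45/2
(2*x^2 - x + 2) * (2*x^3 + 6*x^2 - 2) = 4*x^5 + 10*x^4 - 2*x^3 + 8*x^2 + 2*x - 4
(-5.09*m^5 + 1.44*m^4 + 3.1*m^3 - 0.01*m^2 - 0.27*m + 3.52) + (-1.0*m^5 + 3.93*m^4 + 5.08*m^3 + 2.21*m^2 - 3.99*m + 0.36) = -6.09*m^5 + 5.37*m^4 + 8.18*m^3 + 2.2*m^2 - 4.26*m + 3.88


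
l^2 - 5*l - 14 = (l - 7)*(l + 2)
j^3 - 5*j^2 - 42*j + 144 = (j - 8)*(j - 3)*(j + 6)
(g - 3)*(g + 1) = g^2 - 2*g - 3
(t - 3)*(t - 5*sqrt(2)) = t^2 - 5*sqrt(2)*t - 3*t + 15*sqrt(2)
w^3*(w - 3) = w^4 - 3*w^3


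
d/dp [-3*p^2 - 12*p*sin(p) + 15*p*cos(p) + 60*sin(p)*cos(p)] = -15*p*sin(p) - 12*p*cos(p) - 6*p - 12*sin(p) + 15*cos(p) + 60*cos(2*p)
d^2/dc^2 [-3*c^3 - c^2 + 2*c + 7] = -18*c - 2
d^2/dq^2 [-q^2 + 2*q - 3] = -2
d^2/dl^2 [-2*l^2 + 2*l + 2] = -4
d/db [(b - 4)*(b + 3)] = 2*b - 1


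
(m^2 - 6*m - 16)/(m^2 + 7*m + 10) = (m - 8)/(m + 5)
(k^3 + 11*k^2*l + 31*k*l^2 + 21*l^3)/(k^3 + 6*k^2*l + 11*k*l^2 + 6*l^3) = (k + 7*l)/(k + 2*l)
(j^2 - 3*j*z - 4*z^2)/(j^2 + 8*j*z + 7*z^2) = (j - 4*z)/(j + 7*z)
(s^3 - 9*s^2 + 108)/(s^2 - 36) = (s^2 - 3*s - 18)/(s + 6)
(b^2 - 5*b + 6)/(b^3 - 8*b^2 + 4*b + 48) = (b^2 - 5*b + 6)/(b^3 - 8*b^2 + 4*b + 48)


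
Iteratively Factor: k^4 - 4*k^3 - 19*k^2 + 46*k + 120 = (k + 3)*(k^3 - 7*k^2 + 2*k + 40) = (k - 5)*(k + 3)*(k^2 - 2*k - 8) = (k - 5)*(k - 4)*(k + 3)*(k + 2)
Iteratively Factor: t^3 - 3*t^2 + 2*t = (t)*(t^2 - 3*t + 2) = t*(t - 1)*(t - 2)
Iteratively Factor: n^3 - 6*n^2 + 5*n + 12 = (n - 3)*(n^2 - 3*n - 4) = (n - 4)*(n - 3)*(n + 1)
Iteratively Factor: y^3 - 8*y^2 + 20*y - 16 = (y - 2)*(y^2 - 6*y + 8) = (y - 2)^2*(y - 4)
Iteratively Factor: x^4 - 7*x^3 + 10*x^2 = (x)*(x^3 - 7*x^2 + 10*x) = x*(x - 5)*(x^2 - 2*x) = x*(x - 5)*(x - 2)*(x)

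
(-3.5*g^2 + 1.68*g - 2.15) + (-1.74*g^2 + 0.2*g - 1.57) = -5.24*g^2 + 1.88*g - 3.72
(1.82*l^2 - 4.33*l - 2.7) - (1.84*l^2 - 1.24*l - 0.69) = -0.02*l^2 - 3.09*l - 2.01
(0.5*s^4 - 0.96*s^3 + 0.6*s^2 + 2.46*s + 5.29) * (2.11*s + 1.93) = 1.055*s^5 - 1.0606*s^4 - 0.5868*s^3 + 6.3486*s^2 + 15.9097*s + 10.2097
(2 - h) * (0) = 0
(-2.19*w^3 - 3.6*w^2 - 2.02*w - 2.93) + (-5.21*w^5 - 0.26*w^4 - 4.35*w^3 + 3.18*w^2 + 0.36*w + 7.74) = -5.21*w^5 - 0.26*w^4 - 6.54*w^3 - 0.42*w^2 - 1.66*w + 4.81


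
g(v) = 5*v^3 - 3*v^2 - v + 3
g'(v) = 15*v^2 - 6*v - 1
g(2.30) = 45.66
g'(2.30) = 64.55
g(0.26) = 2.63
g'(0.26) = -1.55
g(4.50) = 393.38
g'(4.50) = 275.75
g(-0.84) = -1.24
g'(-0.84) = 14.62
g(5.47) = 726.10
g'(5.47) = 414.99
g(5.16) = 604.90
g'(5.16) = 367.42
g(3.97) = 264.60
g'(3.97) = 211.59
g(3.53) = 182.02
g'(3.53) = 164.73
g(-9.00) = -3876.00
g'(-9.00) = 1268.00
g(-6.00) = -1179.00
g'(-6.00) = 575.00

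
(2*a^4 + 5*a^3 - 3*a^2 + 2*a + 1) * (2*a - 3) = 4*a^5 + 4*a^4 - 21*a^3 + 13*a^2 - 4*a - 3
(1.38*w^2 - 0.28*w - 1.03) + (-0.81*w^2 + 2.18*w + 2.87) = 0.57*w^2 + 1.9*w + 1.84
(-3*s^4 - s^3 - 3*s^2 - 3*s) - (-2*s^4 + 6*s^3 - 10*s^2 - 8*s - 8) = -s^4 - 7*s^3 + 7*s^2 + 5*s + 8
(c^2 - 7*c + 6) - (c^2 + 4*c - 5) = 11 - 11*c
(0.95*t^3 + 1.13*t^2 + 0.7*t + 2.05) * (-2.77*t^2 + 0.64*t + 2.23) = -2.6315*t^5 - 2.5221*t^4 + 0.9027*t^3 - 2.7106*t^2 + 2.873*t + 4.5715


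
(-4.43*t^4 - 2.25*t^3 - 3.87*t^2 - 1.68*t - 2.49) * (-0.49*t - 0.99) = 2.1707*t^5 + 5.4882*t^4 + 4.1238*t^3 + 4.6545*t^2 + 2.8833*t + 2.4651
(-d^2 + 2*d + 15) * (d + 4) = -d^3 - 2*d^2 + 23*d + 60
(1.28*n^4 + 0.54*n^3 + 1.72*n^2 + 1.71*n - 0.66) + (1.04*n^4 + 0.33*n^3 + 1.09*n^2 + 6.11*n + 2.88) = 2.32*n^4 + 0.87*n^3 + 2.81*n^2 + 7.82*n + 2.22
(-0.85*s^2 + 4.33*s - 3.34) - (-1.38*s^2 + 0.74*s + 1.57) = 0.53*s^2 + 3.59*s - 4.91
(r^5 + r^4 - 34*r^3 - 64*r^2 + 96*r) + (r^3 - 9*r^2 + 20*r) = r^5 + r^4 - 33*r^3 - 73*r^2 + 116*r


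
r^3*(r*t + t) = r^4*t + r^3*t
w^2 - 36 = (w - 6)*(w + 6)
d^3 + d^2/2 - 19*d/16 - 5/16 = (d - 1)*(d + 1/4)*(d + 5/4)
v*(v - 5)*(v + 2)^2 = v^4 - v^3 - 16*v^2 - 20*v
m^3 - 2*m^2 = m^2*(m - 2)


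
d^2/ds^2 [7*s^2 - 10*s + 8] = 14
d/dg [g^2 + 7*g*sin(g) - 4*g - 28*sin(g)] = 7*g*cos(g) + 2*g + 7*sin(g) - 28*cos(g) - 4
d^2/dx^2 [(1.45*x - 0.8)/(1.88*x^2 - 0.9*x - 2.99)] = ((5.618 - 16.356*x)*(-1.88*x^2 + 0.9*x + 2.99) - (1.45*x - 0.8)*(3.76*x - 0.9)*(7.52*x - 1.8))/(-1.88*x^2 + 0.9*x + 2.99)^3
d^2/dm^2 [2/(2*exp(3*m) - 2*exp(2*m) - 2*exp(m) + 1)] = 4*((-9*exp(2*m) + 4*exp(m) + 1)*(2*exp(3*m) - 2*exp(2*m) - 2*exp(m) + 1) + 4*(-3*exp(2*m) + 2*exp(m) + 1)^2*exp(m))*exp(m)/(2*exp(3*m) - 2*exp(2*m) - 2*exp(m) + 1)^3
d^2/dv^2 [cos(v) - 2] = -cos(v)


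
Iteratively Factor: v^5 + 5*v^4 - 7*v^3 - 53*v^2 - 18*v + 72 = (v - 3)*(v^4 + 8*v^3 + 17*v^2 - 2*v - 24) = (v - 3)*(v + 2)*(v^3 + 6*v^2 + 5*v - 12) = (v - 3)*(v + 2)*(v + 3)*(v^2 + 3*v - 4) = (v - 3)*(v + 2)*(v + 3)*(v + 4)*(v - 1)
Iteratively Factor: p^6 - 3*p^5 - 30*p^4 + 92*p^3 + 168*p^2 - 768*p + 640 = (p + 4)*(p^5 - 7*p^4 - 2*p^3 + 100*p^2 - 232*p + 160) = (p - 2)*(p + 4)*(p^4 - 5*p^3 - 12*p^2 + 76*p - 80) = (p - 2)^2*(p + 4)*(p^3 - 3*p^2 - 18*p + 40) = (p - 2)^2*(p + 4)^2*(p^2 - 7*p + 10) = (p - 5)*(p - 2)^2*(p + 4)^2*(p - 2)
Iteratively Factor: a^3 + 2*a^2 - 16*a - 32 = (a - 4)*(a^2 + 6*a + 8) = (a - 4)*(a + 2)*(a + 4)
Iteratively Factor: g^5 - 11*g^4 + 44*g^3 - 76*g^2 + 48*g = (g - 2)*(g^4 - 9*g^3 + 26*g^2 - 24*g) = (g - 2)^2*(g^3 - 7*g^2 + 12*g) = g*(g - 2)^2*(g^2 - 7*g + 12) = g*(g - 4)*(g - 2)^2*(g - 3)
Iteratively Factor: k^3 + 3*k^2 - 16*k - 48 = (k + 3)*(k^2 - 16) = (k - 4)*(k + 3)*(k + 4)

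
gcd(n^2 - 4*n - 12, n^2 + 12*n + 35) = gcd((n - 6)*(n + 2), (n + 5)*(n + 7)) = 1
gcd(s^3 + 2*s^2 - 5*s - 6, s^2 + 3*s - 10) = s - 2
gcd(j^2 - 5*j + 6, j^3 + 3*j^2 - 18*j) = j - 3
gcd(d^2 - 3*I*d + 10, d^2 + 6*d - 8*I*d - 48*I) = 1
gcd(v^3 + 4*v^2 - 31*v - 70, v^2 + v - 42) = v + 7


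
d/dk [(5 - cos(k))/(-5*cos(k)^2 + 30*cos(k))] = (sin(k) + 30*sin(k)/cos(k)^2 - 10*tan(k))/(5*(cos(k) - 6)^2)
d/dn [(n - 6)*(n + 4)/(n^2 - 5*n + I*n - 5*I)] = (-(n - 6)*(n + 4)*(2*n - 5 + I) + 2*(n - 1)*(n^2 - 5*n + I*n - 5*I))/(n^2 - 5*n + I*n - 5*I)^2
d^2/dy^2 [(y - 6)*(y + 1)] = 2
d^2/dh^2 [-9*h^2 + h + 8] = -18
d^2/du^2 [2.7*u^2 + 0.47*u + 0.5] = 5.40000000000000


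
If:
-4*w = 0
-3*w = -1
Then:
No Solution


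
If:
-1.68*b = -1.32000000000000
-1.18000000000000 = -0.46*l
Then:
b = 0.79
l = 2.57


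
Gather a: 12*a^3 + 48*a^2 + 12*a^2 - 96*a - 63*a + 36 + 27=12*a^3 + 60*a^2 - 159*a + 63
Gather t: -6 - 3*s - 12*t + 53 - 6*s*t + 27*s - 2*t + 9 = 24*s + t*(-6*s - 14) + 56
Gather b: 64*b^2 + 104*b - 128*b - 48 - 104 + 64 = 64*b^2 - 24*b - 88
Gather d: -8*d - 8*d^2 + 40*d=-8*d^2 + 32*d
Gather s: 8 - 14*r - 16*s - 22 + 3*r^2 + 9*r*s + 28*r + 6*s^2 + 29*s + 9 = 3*r^2 + 14*r + 6*s^2 + s*(9*r + 13) - 5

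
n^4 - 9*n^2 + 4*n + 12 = (n - 2)^2*(n + 1)*(n + 3)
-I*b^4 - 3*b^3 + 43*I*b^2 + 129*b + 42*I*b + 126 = (b - 7)*(b + 6)*(b - 3*I)*(-I*b - I)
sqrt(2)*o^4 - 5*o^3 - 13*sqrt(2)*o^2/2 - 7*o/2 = o*(o - 7*sqrt(2)/2)*(o + sqrt(2)/2)*(sqrt(2)*o + 1)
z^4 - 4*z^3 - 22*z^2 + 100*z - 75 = (z - 5)*(z - 3)*(z - 1)*(z + 5)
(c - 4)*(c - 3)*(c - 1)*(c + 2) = c^4 - 6*c^3 + 3*c^2 + 26*c - 24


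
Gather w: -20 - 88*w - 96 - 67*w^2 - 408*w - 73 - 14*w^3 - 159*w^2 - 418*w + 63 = -14*w^3 - 226*w^2 - 914*w - 126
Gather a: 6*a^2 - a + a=6*a^2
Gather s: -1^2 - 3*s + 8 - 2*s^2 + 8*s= -2*s^2 + 5*s + 7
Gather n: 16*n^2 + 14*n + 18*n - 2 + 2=16*n^2 + 32*n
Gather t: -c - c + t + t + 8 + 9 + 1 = -2*c + 2*t + 18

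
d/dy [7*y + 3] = 7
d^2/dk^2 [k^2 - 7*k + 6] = 2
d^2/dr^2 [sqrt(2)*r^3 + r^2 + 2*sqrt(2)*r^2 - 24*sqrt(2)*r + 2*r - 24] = 6*sqrt(2)*r + 2 + 4*sqrt(2)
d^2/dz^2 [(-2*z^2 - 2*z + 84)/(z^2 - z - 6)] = 8*(-z^3 + 54*z^2 - 72*z + 132)/(z^6 - 3*z^5 - 15*z^4 + 35*z^3 + 90*z^2 - 108*z - 216)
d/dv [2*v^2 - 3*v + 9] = 4*v - 3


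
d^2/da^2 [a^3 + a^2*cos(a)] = -a^2*cos(a) - 4*a*sin(a) + 6*a + 2*cos(a)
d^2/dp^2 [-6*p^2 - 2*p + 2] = -12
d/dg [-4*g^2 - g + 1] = -8*g - 1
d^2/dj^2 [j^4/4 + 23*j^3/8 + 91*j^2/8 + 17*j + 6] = 3*j^2 + 69*j/4 + 91/4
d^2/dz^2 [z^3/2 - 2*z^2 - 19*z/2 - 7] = 3*z - 4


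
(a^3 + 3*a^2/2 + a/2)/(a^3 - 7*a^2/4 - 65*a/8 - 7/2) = 4*a*(a + 1)/(4*a^2 - 9*a - 28)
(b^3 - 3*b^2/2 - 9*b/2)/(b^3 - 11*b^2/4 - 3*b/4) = 2*(2*b + 3)/(4*b + 1)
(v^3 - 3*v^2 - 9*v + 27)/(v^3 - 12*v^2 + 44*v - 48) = (v^3 - 3*v^2 - 9*v + 27)/(v^3 - 12*v^2 + 44*v - 48)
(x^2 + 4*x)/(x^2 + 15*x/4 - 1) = 4*x/(4*x - 1)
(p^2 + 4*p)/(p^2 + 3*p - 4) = p/(p - 1)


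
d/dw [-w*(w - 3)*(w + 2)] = -3*w^2 + 2*w + 6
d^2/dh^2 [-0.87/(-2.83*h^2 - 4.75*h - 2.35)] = (-13.935486*h^2 - 23.38995*h + 0.87*(5.66*h + 4.75)*(11.32*h + 9.5) - 11.57187)/(2.83*h^2 + 4.75*h + 2.35)^3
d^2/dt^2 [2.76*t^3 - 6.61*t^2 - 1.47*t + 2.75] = 16.56*t - 13.22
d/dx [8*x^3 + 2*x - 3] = 24*x^2 + 2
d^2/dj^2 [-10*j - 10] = 0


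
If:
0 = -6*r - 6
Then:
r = -1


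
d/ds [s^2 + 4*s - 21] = 2*s + 4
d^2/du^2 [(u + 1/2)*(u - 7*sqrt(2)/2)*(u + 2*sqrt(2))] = 6*u - 3*sqrt(2) + 1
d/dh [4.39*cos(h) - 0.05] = -4.39*sin(h)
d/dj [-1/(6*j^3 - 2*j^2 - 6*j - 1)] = 2*(9*j^2 - 2*j - 3)/(-6*j^3 + 2*j^2 + 6*j + 1)^2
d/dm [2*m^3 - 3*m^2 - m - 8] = 6*m^2 - 6*m - 1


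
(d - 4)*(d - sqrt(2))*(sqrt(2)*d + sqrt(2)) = sqrt(2)*d^3 - 3*sqrt(2)*d^2 - 2*d^2 - 4*sqrt(2)*d + 6*d + 8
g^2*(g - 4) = g^3 - 4*g^2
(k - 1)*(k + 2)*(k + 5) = k^3 + 6*k^2 + 3*k - 10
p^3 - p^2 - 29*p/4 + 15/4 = (p - 3)*(p - 1/2)*(p + 5/2)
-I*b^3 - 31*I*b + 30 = (b - 6*I)*(b + 5*I)*(-I*b + 1)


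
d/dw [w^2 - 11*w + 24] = 2*w - 11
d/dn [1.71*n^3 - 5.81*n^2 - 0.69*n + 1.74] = 5.13*n^2 - 11.62*n - 0.69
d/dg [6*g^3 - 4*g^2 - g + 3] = 18*g^2 - 8*g - 1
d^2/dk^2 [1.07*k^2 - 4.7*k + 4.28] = 2.14000000000000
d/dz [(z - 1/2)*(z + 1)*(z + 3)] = 3*z^2 + 7*z + 1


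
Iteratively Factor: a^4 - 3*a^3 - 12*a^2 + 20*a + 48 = (a + 2)*(a^3 - 5*a^2 - 2*a + 24) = (a + 2)^2*(a^2 - 7*a + 12) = (a - 3)*(a + 2)^2*(a - 4)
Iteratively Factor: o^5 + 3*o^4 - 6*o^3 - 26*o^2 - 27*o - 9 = (o + 3)*(o^4 - 6*o^2 - 8*o - 3) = (o + 1)*(o + 3)*(o^3 - o^2 - 5*o - 3) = (o + 1)^2*(o + 3)*(o^2 - 2*o - 3) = (o - 3)*(o + 1)^2*(o + 3)*(o + 1)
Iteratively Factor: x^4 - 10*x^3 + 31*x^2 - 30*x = (x - 5)*(x^3 - 5*x^2 + 6*x) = x*(x - 5)*(x^2 - 5*x + 6) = x*(x - 5)*(x - 2)*(x - 3)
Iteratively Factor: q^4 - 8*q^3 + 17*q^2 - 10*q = (q - 1)*(q^3 - 7*q^2 + 10*q) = q*(q - 1)*(q^2 - 7*q + 10) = q*(q - 5)*(q - 1)*(q - 2)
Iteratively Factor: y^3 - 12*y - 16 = (y + 2)*(y^2 - 2*y - 8) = (y - 4)*(y + 2)*(y + 2)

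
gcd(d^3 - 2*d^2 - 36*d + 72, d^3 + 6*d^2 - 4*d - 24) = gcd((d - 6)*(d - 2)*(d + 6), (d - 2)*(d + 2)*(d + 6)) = d^2 + 4*d - 12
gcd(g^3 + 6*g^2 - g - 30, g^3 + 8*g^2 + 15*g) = g^2 + 8*g + 15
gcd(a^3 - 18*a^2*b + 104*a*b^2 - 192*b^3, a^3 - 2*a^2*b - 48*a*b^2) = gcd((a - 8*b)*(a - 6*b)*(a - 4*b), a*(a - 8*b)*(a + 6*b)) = a - 8*b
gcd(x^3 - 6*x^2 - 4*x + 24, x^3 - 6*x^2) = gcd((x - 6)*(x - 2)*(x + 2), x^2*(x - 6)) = x - 6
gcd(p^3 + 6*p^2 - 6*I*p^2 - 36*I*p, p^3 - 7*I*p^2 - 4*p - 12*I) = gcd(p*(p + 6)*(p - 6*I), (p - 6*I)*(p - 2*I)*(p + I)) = p - 6*I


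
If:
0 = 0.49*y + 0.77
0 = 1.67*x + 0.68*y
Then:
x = 0.64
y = -1.57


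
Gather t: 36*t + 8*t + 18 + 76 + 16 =44*t + 110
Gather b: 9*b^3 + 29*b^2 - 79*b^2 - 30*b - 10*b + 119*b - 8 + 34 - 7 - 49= 9*b^3 - 50*b^2 + 79*b - 30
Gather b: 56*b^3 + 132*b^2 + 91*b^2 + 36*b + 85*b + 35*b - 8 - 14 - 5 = 56*b^3 + 223*b^2 + 156*b - 27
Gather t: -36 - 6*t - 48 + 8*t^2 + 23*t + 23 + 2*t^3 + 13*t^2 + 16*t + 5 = 2*t^3 + 21*t^2 + 33*t - 56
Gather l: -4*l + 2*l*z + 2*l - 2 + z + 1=l*(2*z - 2) + z - 1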